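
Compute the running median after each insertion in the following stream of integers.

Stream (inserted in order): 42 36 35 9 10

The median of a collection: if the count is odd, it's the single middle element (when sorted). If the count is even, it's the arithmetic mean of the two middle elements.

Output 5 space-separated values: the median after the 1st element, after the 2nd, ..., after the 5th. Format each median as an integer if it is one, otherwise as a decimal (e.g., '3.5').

Step 1: insert 42 -> lo=[42] (size 1, max 42) hi=[] (size 0) -> median=42
Step 2: insert 36 -> lo=[36] (size 1, max 36) hi=[42] (size 1, min 42) -> median=39
Step 3: insert 35 -> lo=[35, 36] (size 2, max 36) hi=[42] (size 1, min 42) -> median=36
Step 4: insert 9 -> lo=[9, 35] (size 2, max 35) hi=[36, 42] (size 2, min 36) -> median=35.5
Step 5: insert 10 -> lo=[9, 10, 35] (size 3, max 35) hi=[36, 42] (size 2, min 36) -> median=35

Answer: 42 39 36 35.5 35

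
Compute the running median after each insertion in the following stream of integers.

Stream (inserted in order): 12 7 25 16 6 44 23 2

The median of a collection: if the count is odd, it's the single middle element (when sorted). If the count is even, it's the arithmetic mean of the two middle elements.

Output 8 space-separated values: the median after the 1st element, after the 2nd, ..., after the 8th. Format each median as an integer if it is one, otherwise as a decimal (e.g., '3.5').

Step 1: insert 12 -> lo=[12] (size 1, max 12) hi=[] (size 0) -> median=12
Step 2: insert 7 -> lo=[7] (size 1, max 7) hi=[12] (size 1, min 12) -> median=9.5
Step 3: insert 25 -> lo=[7, 12] (size 2, max 12) hi=[25] (size 1, min 25) -> median=12
Step 4: insert 16 -> lo=[7, 12] (size 2, max 12) hi=[16, 25] (size 2, min 16) -> median=14
Step 5: insert 6 -> lo=[6, 7, 12] (size 3, max 12) hi=[16, 25] (size 2, min 16) -> median=12
Step 6: insert 44 -> lo=[6, 7, 12] (size 3, max 12) hi=[16, 25, 44] (size 3, min 16) -> median=14
Step 7: insert 23 -> lo=[6, 7, 12, 16] (size 4, max 16) hi=[23, 25, 44] (size 3, min 23) -> median=16
Step 8: insert 2 -> lo=[2, 6, 7, 12] (size 4, max 12) hi=[16, 23, 25, 44] (size 4, min 16) -> median=14

Answer: 12 9.5 12 14 12 14 16 14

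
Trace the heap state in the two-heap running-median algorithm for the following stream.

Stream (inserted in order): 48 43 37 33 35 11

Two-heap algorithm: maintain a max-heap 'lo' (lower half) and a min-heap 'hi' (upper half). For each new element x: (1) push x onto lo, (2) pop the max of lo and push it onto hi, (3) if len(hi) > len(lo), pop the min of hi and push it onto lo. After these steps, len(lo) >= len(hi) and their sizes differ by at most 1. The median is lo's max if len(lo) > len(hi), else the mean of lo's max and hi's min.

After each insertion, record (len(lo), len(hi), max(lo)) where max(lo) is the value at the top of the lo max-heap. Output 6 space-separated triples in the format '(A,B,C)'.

Answer: (1,0,48) (1,1,43) (2,1,43) (2,2,37) (3,2,37) (3,3,35)

Derivation:
Step 1: insert 48 -> lo=[48] hi=[] -> (len(lo)=1, len(hi)=0, max(lo)=48)
Step 2: insert 43 -> lo=[43] hi=[48] -> (len(lo)=1, len(hi)=1, max(lo)=43)
Step 3: insert 37 -> lo=[37, 43] hi=[48] -> (len(lo)=2, len(hi)=1, max(lo)=43)
Step 4: insert 33 -> lo=[33, 37] hi=[43, 48] -> (len(lo)=2, len(hi)=2, max(lo)=37)
Step 5: insert 35 -> lo=[33, 35, 37] hi=[43, 48] -> (len(lo)=3, len(hi)=2, max(lo)=37)
Step 6: insert 11 -> lo=[11, 33, 35] hi=[37, 43, 48] -> (len(lo)=3, len(hi)=3, max(lo)=35)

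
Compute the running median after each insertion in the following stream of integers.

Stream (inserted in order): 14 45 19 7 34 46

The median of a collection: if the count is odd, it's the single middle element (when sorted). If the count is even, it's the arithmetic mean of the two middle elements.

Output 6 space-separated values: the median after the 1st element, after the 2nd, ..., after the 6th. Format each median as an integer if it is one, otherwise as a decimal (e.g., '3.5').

Answer: 14 29.5 19 16.5 19 26.5

Derivation:
Step 1: insert 14 -> lo=[14] (size 1, max 14) hi=[] (size 0) -> median=14
Step 2: insert 45 -> lo=[14] (size 1, max 14) hi=[45] (size 1, min 45) -> median=29.5
Step 3: insert 19 -> lo=[14, 19] (size 2, max 19) hi=[45] (size 1, min 45) -> median=19
Step 4: insert 7 -> lo=[7, 14] (size 2, max 14) hi=[19, 45] (size 2, min 19) -> median=16.5
Step 5: insert 34 -> lo=[7, 14, 19] (size 3, max 19) hi=[34, 45] (size 2, min 34) -> median=19
Step 6: insert 46 -> lo=[7, 14, 19] (size 3, max 19) hi=[34, 45, 46] (size 3, min 34) -> median=26.5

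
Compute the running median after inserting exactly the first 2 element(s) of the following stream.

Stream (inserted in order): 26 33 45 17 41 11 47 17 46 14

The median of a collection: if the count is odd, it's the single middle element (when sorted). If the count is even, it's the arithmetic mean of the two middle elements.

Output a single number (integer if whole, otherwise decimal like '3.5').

Step 1: insert 26 -> lo=[26] (size 1, max 26) hi=[] (size 0) -> median=26
Step 2: insert 33 -> lo=[26] (size 1, max 26) hi=[33] (size 1, min 33) -> median=29.5

Answer: 29.5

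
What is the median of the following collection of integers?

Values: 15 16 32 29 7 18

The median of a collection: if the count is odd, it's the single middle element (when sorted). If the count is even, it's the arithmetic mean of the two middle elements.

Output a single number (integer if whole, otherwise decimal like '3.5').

Step 1: insert 15 -> lo=[15] (size 1, max 15) hi=[] (size 0) -> median=15
Step 2: insert 16 -> lo=[15] (size 1, max 15) hi=[16] (size 1, min 16) -> median=15.5
Step 3: insert 32 -> lo=[15, 16] (size 2, max 16) hi=[32] (size 1, min 32) -> median=16
Step 4: insert 29 -> lo=[15, 16] (size 2, max 16) hi=[29, 32] (size 2, min 29) -> median=22.5
Step 5: insert 7 -> lo=[7, 15, 16] (size 3, max 16) hi=[29, 32] (size 2, min 29) -> median=16
Step 6: insert 18 -> lo=[7, 15, 16] (size 3, max 16) hi=[18, 29, 32] (size 3, min 18) -> median=17

Answer: 17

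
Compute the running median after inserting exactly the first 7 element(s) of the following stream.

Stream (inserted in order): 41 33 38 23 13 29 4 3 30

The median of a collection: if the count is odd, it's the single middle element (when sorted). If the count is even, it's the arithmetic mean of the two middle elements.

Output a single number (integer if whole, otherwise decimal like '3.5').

Answer: 29

Derivation:
Step 1: insert 41 -> lo=[41] (size 1, max 41) hi=[] (size 0) -> median=41
Step 2: insert 33 -> lo=[33] (size 1, max 33) hi=[41] (size 1, min 41) -> median=37
Step 3: insert 38 -> lo=[33, 38] (size 2, max 38) hi=[41] (size 1, min 41) -> median=38
Step 4: insert 23 -> lo=[23, 33] (size 2, max 33) hi=[38, 41] (size 2, min 38) -> median=35.5
Step 5: insert 13 -> lo=[13, 23, 33] (size 3, max 33) hi=[38, 41] (size 2, min 38) -> median=33
Step 6: insert 29 -> lo=[13, 23, 29] (size 3, max 29) hi=[33, 38, 41] (size 3, min 33) -> median=31
Step 7: insert 4 -> lo=[4, 13, 23, 29] (size 4, max 29) hi=[33, 38, 41] (size 3, min 33) -> median=29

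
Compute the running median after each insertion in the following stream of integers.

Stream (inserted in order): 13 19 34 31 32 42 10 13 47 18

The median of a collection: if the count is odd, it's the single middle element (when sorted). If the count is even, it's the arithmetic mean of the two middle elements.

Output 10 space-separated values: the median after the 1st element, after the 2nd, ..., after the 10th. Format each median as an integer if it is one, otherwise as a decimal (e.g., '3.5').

Answer: 13 16 19 25 31 31.5 31 25 31 25

Derivation:
Step 1: insert 13 -> lo=[13] (size 1, max 13) hi=[] (size 0) -> median=13
Step 2: insert 19 -> lo=[13] (size 1, max 13) hi=[19] (size 1, min 19) -> median=16
Step 3: insert 34 -> lo=[13, 19] (size 2, max 19) hi=[34] (size 1, min 34) -> median=19
Step 4: insert 31 -> lo=[13, 19] (size 2, max 19) hi=[31, 34] (size 2, min 31) -> median=25
Step 5: insert 32 -> lo=[13, 19, 31] (size 3, max 31) hi=[32, 34] (size 2, min 32) -> median=31
Step 6: insert 42 -> lo=[13, 19, 31] (size 3, max 31) hi=[32, 34, 42] (size 3, min 32) -> median=31.5
Step 7: insert 10 -> lo=[10, 13, 19, 31] (size 4, max 31) hi=[32, 34, 42] (size 3, min 32) -> median=31
Step 8: insert 13 -> lo=[10, 13, 13, 19] (size 4, max 19) hi=[31, 32, 34, 42] (size 4, min 31) -> median=25
Step 9: insert 47 -> lo=[10, 13, 13, 19, 31] (size 5, max 31) hi=[32, 34, 42, 47] (size 4, min 32) -> median=31
Step 10: insert 18 -> lo=[10, 13, 13, 18, 19] (size 5, max 19) hi=[31, 32, 34, 42, 47] (size 5, min 31) -> median=25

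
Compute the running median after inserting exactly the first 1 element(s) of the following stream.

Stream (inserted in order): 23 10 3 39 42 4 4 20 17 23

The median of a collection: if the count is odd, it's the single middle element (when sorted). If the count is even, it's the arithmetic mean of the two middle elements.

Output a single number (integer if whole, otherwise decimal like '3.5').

Step 1: insert 23 -> lo=[23] (size 1, max 23) hi=[] (size 0) -> median=23

Answer: 23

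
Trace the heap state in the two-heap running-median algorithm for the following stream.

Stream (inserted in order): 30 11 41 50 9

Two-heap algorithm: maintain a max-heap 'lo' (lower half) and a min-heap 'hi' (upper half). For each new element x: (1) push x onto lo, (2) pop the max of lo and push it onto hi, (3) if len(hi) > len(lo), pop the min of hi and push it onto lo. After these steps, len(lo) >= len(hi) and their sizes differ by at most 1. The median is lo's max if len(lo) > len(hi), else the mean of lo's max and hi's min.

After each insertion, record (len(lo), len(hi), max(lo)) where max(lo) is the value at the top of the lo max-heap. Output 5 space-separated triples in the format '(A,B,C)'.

Step 1: insert 30 -> lo=[30] hi=[] -> (len(lo)=1, len(hi)=0, max(lo)=30)
Step 2: insert 11 -> lo=[11] hi=[30] -> (len(lo)=1, len(hi)=1, max(lo)=11)
Step 3: insert 41 -> lo=[11, 30] hi=[41] -> (len(lo)=2, len(hi)=1, max(lo)=30)
Step 4: insert 50 -> lo=[11, 30] hi=[41, 50] -> (len(lo)=2, len(hi)=2, max(lo)=30)
Step 5: insert 9 -> lo=[9, 11, 30] hi=[41, 50] -> (len(lo)=3, len(hi)=2, max(lo)=30)

Answer: (1,0,30) (1,1,11) (2,1,30) (2,2,30) (3,2,30)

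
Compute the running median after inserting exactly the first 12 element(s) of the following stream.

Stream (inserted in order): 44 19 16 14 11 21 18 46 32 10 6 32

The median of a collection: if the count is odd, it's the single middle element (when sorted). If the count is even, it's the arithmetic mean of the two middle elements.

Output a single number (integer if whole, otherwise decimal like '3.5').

Answer: 18.5

Derivation:
Step 1: insert 44 -> lo=[44] (size 1, max 44) hi=[] (size 0) -> median=44
Step 2: insert 19 -> lo=[19] (size 1, max 19) hi=[44] (size 1, min 44) -> median=31.5
Step 3: insert 16 -> lo=[16, 19] (size 2, max 19) hi=[44] (size 1, min 44) -> median=19
Step 4: insert 14 -> lo=[14, 16] (size 2, max 16) hi=[19, 44] (size 2, min 19) -> median=17.5
Step 5: insert 11 -> lo=[11, 14, 16] (size 3, max 16) hi=[19, 44] (size 2, min 19) -> median=16
Step 6: insert 21 -> lo=[11, 14, 16] (size 3, max 16) hi=[19, 21, 44] (size 3, min 19) -> median=17.5
Step 7: insert 18 -> lo=[11, 14, 16, 18] (size 4, max 18) hi=[19, 21, 44] (size 3, min 19) -> median=18
Step 8: insert 46 -> lo=[11, 14, 16, 18] (size 4, max 18) hi=[19, 21, 44, 46] (size 4, min 19) -> median=18.5
Step 9: insert 32 -> lo=[11, 14, 16, 18, 19] (size 5, max 19) hi=[21, 32, 44, 46] (size 4, min 21) -> median=19
Step 10: insert 10 -> lo=[10, 11, 14, 16, 18] (size 5, max 18) hi=[19, 21, 32, 44, 46] (size 5, min 19) -> median=18.5
Step 11: insert 6 -> lo=[6, 10, 11, 14, 16, 18] (size 6, max 18) hi=[19, 21, 32, 44, 46] (size 5, min 19) -> median=18
Step 12: insert 32 -> lo=[6, 10, 11, 14, 16, 18] (size 6, max 18) hi=[19, 21, 32, 32, 44, 46] (size 6, min 19) -> median=18.5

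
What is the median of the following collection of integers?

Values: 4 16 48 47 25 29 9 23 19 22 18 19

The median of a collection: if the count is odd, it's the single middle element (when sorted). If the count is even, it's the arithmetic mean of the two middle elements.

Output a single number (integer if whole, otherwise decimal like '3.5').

Step 1: insert 4 -> lo=[4] (size 1, max 4) hi=[] (size 0) -> median=4
Step 2: insert 16 -> lo=[4] (size 1, max 4) hi=[16] (size 1, min 16) -> median=10
Step 3: insert 48 -> lo=[4, 16] (size 2, max 16) hi=[48] (size 1, min 48) -> median=16
Step 4: insert 47 -> lo=[4, 16] (size 2, max 16) hi=[47, 48] (size 2, min 47) -> median=31.5
Step 5: insert 25 -> lo=[4, 16, 25] (size 3, max 25) hi=[47, 48] (size 2, min 47) -> median=25
Step 6: insert 29 -> lo=[4, 16, 25] (size 3, max 25) hi=[29, 47, 48] (size 3, min 29) -> median=27
Step 7: insert 9 -> lo=[4, 9, 16, 25] (size 4, max 25) hi=[29, 47, 48] (size 3, min 29) -> median=25
Step 8: insert 23 -> lo=[4, 9, 16, 23] (size 4, max 23) hi=[25, 29, 47, 48] (size 4, min 25) -> median=24
Step 9: insert 19 -> lo=[4, 9, 16, 19, 23] (size 5, max 23) hi=[25, 29, 47, 48] (size 4, min 25) -> median=23
Step 10: insert 22 -> lo=[4, 9, 16, 19, 22] (size 5, max 22) hi=[23, 25, 29, 47, 48] (size 5, min 23) -> median=22.5
Step 11: insert 18 -> lo=[4, 9, 16, 18, 19, 22] (size 6, max 22) hi=[23, 25, 29, 47, 48] (size 5, min 23) -> median=22
Step 12: insert 19 -> lo=[4, 9, 16, 18, 19, 19] (size 6, max 19) hi=[22, 23, 25, 29, 47, 48] (size 6, min 22) -> median=20.5

Answer: 20.5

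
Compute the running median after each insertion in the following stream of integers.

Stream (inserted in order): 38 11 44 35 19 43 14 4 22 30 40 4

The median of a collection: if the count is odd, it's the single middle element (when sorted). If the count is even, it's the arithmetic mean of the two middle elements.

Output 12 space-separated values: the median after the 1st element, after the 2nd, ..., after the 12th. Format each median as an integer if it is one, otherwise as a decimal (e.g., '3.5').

Step 1: insert 38 -> lo=[38] (size 1, max 38) hi=[] (size 0) -> median=38
Step 2: insert 11 -> lo=[11] (size 1, max 11) hi=[38] (size 1, min 38) -> median=24.5
Step 3: insert 44 -> lo=[11, 38] (size 2, max 38) hi=[44] (size 1, min 44) -> median=38
Step 4: insert 35 -> lo=[11, 35] (size 2, max 35) hi=[38, 44] (size 2, min 38) -> median=36.5
Step 5: insert 19 -> lo=[11, 19, 35] (size 3, max 35) hi=[38, 44] (size 2, min 38) -> median=35
Step 6: insert 43 -> lo=[11, 19, 35] (size 3, max 35) hi=[38, 43, 44] (size 3, min 38) -> median=36.5
Step 7: insert 14 -> lo=[11, 14, 19, 35] (size 4, max 35) hi=[38, 43, 44] (size 3, min 38) -> median=35
Step 8: insert 4 -> lo=[4, 11, 14, 19] (size 4, max 19) hi=[35, 38, 43, 44] (size 4, min 35) -> median=27
Step 9: insert 22 -> lo=[4, 11, 14, 19, 22] (size 5, max 22) hi=[35, 38, 43, 44] (size 4, min 35) -> median=22
Step 10: insert 30 -> lo=[4, 11, 14, 19, 22] (size 5, max 22) hi=[30, 35, 38, 43, 44] (size 5, min 30) -> median=26
Step 11: insert 40 -> lo=[4, 11, 14, 19, 22, 30] (size 6, max 30) hi=[35, 38, 40, 43, 44] (size 5, min 35) -> median=30
Step 12: insert 4 -> lo=[4, 4, 11, 14, 19, 22] (size 6, max 22) hi=[30, 35, 38, 40, 43, 44] (size 6, min 30) -> median=26

Answer: 38 24.5 38 36.5 35 36.5 35 27 22 26 30 26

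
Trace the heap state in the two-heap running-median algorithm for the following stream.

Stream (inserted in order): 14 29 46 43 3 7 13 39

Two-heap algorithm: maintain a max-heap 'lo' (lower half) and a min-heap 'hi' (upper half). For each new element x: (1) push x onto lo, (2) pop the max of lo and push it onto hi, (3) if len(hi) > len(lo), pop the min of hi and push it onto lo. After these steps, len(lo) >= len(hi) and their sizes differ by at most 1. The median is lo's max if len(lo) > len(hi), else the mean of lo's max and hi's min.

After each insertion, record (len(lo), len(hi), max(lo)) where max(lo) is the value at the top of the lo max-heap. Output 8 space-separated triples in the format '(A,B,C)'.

Answer: (1,0,14) (1,1,14) (2,1,29) (2,2,29) (3,2,29) (3,3,14) (4,3,14) (4,4,14)

Derivation:
Step 1: insert 14 -> lo=[14] hi=[] -> (len(lo)=1, len(hi)=0, max(lo)=14)
Step 2: insert 29 -> lo=[14] hi=[29] -> (len(lo)=1, len(hi)=1, max(lo)=14)
Step 3: insert 46 -> lo=[14, 29] hi=[46] -> (len(lo)=2, len(hi)=1, max(lo)=29)
Step 4: insert 43 -> lo=[14, 29] hi=[43, 46] -> (len(lo)=2, len(hi)=2, max(lo)=29)
Step 5: insert 3 -> lo=[3, 14, 29] hi=[43, 46] -> (len(lo)=3, len(hi)=2, max(lo)=29)
Step 6: insert 7 -> lo=[3, 7, 14] hi=[29, 43, 46] -> (len(lo)=3, len(hi)=3, max(lo)=14)
Step 7: insert 13 -> lo=[3, 7, 13, 14] hi=[29, 43, 46] -> (len(lo)=4, len(hi)=3, max(lo)=14)
Step 8: insert 39 -> lo=[3, 7, 13, 14] hi=[29, 39, 43, 46] -> (len(lo)=4, len(hi)=4, max(lo)=14)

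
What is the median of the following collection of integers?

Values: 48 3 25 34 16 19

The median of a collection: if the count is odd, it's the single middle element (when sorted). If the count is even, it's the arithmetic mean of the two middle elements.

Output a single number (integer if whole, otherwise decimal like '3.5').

Step 1: insert 48 -> lo=[48] (size 1, max 48) hi=[] (size 0) -> median=48
Step 2: insert 3 -> lo=[3] (size 1, max 3) hi=[48] (size 1, min 48) -> median=25.5
Step 3: insert 25 -> lo=[3, 25] (size 2, max 25) hi=[48] (size 1, min 48) -> median=25
Step 4: insert 34 -> lo=[3, 25] (size 2, max 25) hi=[34, 48] (size 2, min 34) -> median=29.5
Step 5: insert 16 -> lo=[3, 16, 25] (size 3, max 25) hi=[34, 48] (size 2, min 34) -> median=25
Step 6: insert 19 -> lo=[3, 16, 19] (size 3, max 19) hi=[25, 34, 48] (size 3, min 25) -> median=22

Answer: 22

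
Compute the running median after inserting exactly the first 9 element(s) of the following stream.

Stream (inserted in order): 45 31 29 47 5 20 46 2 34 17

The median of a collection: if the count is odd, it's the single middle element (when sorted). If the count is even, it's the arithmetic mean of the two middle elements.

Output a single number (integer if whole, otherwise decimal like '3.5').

Step 1: insert 45 -> lo=[45] (size 1, max 45) hi=[] (size 0) -> median=45
Step 2: insert 31 -> lo=[31] (size 1, max 31) hi=[45] (size 1, min 45) -> median=38
Step 3: insert 29 -> lo=[29, 31] (size 2, max 31) hi=[45] (size 1, min 45) -> median=31
Step 4: insert 47 -> lo=[29, 31] (size 2, max 31) hi=[45, 47] (size 2, min 45) -> median=38
Step 5: insert 5 -> lo=[5, 29, 31] (size 3, max 31) hi=[45, 47] (size 2, min 45) -> median=31
Step 6: insert 20 -> lo=[5, 20, 29] (size 3, max 29) hi=[31, 45, 47] (size 3, min 31) -> median=30
Step 7: insert 46 -> lo=[5, 20, 29, 31] (size 4, max 31) hi=[45, 46, 47] (size 3, min 45) -> median=31
Step 8: insert 2 -> lo=[2, 5, 20, 29] (size 4, max 29) hi=[31, 45, 46, 47] (size 4, min 31) -> median=30
Step 9: insert 34 -> lo=[2, 5, 20, 29, 31] (size 5, max 31) hi=[34, 45, 46, 47] (size 4, min 34) -> median=31

Answer: 31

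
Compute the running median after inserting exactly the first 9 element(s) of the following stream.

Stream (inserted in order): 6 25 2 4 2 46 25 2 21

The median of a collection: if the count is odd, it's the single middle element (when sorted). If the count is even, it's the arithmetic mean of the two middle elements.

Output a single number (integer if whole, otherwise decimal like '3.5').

Answer: 6

Derivation:
Step 1: insert 6 -> lo=[6] (size 1, max 6) hi=[] (size 0) -> median=6
Step 2: insert 25 -> lo=[6] (size 1, max 6) hi=[25] (size 1, min 25) -> median=15.5
Step 3: insert 2 -> lo=[2, 6] (size 2, max 6) hi=[25] (size 1, min 25) -> median=6
Step 4: insert 4 -> lo=[2, 4] (size 2, max 4) hi=[6, 25] (size 2, min 6) -> median=5
Step 5: insert 2 -> lo=[2, 2, 4] (size 3, max 4) hi=[6, 25] (size 2, min 6) -> median=4
Step 6: insert 46 -> lo=[2, 2, 4] (size 3, max 4) hi=[6, 25, 46] (size 3, min 6) -> median=5
Step 7: insert 25 -> lo=[2, 2, 4, 6] (size 4, max 6) hi=[25, 25, 46] (size 3, min 25) -> median=6
Step 8: insert 2 -> lo=[2, 2, 2, 4] (size 4, max 4) hi=[6, 25, 25, 46] (size 4, min 6) -> median=5
Step 9: insert 21 -> lo=[2, 2, 2, 4, 6] (size 5, max 6) hi=[21, 25, 25, 46] (size 4, min 21) -> median=6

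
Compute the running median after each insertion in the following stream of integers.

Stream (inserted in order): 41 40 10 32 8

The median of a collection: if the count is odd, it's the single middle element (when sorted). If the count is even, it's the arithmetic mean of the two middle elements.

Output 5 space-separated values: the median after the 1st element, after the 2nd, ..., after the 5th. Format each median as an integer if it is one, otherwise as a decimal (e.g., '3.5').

Answer: 41 40.5 40 36 32

Derivation:
Step 1: insert 41 -> lo=[41] (size 1, max 41) hi=[] (size 0) -> median=41
Step 2: insert 40 -> lo=[40] (size 1, max 40) hi=[41] (size 1, min 41) -> median=40.5
Step 3: insert 10 -> lo=[10, 40] (size 2, max 40) hi=[41] (size 1, min 41) -> median=40
Step 4: insert 32 -> lo=[10, 32] (size 2, max 32) hi=[40, 41] (size 2, min 40) -> median=36
Step 5: insert 8 -> lo=[8, 10, 32] (size 3, max 32) hi=[40, 41] (size 2, min 40) -> median=32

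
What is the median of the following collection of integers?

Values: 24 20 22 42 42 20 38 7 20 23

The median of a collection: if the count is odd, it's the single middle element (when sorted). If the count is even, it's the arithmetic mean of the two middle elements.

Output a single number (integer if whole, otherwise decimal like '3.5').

Step 1: insert 24 -> lo=[24] (size 1, max 24) hi=[] (size 0) -> median=24
Step 2: insert 20 -> lo=[20] (size 1, max 20) hi=[24] (size 1, min 24) -> median=22
Step 3: insert 22 -> lo=[20, 22] (size 2, max 22) hi=[24] (size 1, min 24) -> median=22
Step 4: insert 42 -> lo=[20, 22] (size 2, max 22) hi=[24, 42] (size 2, min 24) -> median=23
Step 5: insert 42 -> lo=[20, 22, 24] (size 3, max 24) hi=[42, 42] (size 2, min 42) -> median=24
Step 6: insert 20 -> lo=[20, 20, 22] (size 3, max 22) hi=[24, 42, 42] (size 3, min 24) -> median=23
Step 7: insert 38 -> lo=[20, 20, 22, 24] (size 4, max 24) hi=[38, 42, 42] (size 3, min 38) -> median=24
Step 8: insert 7 -> lo=[7, 20, 20, 22] (size 4, max 22) hi=[24, 38, 42, 42] (size 4, min 24) -> median=23
Step 9: insert 20 -> lo=[7, 20, 20, 20, 22] (size 5, max 22) hi=[24, 38, 42, 42] (size 4, min 24) -> median=22
Step 10: insert 23 -> lo=[7, 20, 20, 20, 22] (size 5, max 22) hi=[23, 24, 38, 42, 42] (size 5, min 23) -> median=22.5

Answer: 22.5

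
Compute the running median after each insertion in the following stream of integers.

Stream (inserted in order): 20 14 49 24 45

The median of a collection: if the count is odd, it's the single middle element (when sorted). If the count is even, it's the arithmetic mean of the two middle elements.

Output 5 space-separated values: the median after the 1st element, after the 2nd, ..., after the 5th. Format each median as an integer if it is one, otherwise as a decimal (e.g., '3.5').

Step 1: insert 20 -> lo=[20] (size 1, max 20) hi=[] (size 0) -> median=20
Step 2: insert 14 -> lo=[14] (size 1, max 14) hi=[20] (size 1, min 20) -> median=17
Step 3: insert 49 -> lo=[14, 20] (size 2, max 20) hi=[49] (size 1, min 49) -> median=20
Step 4: insert 24 -> lo=[14, 20] (size 2, max 20) hi=[24, 49] (size 2, min 24) -> median=22
Step 5: insert 45 -> lo=[14, 20, 24] (size 3, max 24) hi=[45, 49] (size 2, min 45) -> median=24

Answer: 20 17 20 22 24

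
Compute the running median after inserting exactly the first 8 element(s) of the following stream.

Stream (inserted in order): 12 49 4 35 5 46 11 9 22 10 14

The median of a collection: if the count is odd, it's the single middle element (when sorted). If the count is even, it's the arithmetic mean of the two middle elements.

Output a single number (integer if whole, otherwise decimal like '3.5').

Answer: 11.5

Derivation:
Step 1: insert 12 -> lo=[12] (size 1, max 12) hi=[] (size 0) -> median=12
Step 2: insert 49 -> lo=[12] (size 1, max 12) hi=[49] (size 1, min 49) -> median=30.5
Step 3: insert 4 -> lo=[4, 12] (size 2, max 12) hi=[49] (size 1, min 49) -> median=12
Step 4: insert 35 -> lo=[4, 12] (size 2, max 12) hi=[35, 49] (size 2, min 35) -> median=23.5
Step 5: insert 5 -> lo=[4, 5, 12] (size 3, max 12) hi=[35, 49] (size 2, min 35) -> median=12
Step 6: insert 46 -> lo=[4, 5, 12] (size 3, max 12) hi=[35, 46, 49] (size 3, min 35) -> median=23.5
Step 7: insert 11 -> lo=[4, 5, 11, 12] (size 4, max 12) hi=[35, 46, 49] (size 3, min 35) -> median=12
Step 8: insert 9 -> lo=[4, 5, 9, 11] (size 4, max 11) hi=[12, 35, 46, 49] (size 4, min 12) -> median=11.5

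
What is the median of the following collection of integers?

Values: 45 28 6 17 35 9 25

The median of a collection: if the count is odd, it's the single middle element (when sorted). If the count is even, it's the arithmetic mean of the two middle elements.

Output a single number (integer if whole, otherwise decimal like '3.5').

Step 1: insert 45 -> lo=[45] (size 1, max 45) hi=[] (size 0) -> median=45
Step 2: insert 28 -> lo=[28] (size 1, max 28) hi=[45] (size 1, min 45) -> median=36.5
Step 3: insert 6 -> lo=[6, 28] (size 2, max 28) hi=[45] (size 1, min 45) -> median=28
Step 4: insert 17 -> lo=[6, 17] (size 2, max 17) hi=[28, 45] (size 2, min 28) -> median=22.5
Step 5: insert 35 -> lo=[6, 17, 28] (size 3, max 28) hi=[35, 45] (size 2, min 35) -> median=28
Step 6: insert 9 -> lo=[6, 9, 17] (size 3, max 17) hi=[28, 35, 45] (size 3, min 28) -> median=22.5
Step 7: insert 25 -> lo=[6, 9, 17, 25] (size 4, max 25) hi=[28, 35, 45] (size 3, min 28) -> median=25

Answer: 25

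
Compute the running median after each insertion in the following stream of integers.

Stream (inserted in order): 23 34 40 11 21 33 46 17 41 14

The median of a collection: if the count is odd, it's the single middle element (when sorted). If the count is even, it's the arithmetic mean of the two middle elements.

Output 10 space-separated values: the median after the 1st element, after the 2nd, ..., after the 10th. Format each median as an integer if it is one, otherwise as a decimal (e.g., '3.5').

Answer: 23 28.5 34 28.5 23 28 33 28 33 28

Derivation:
Step 1: insert 23 -> lo=[23] (size 1, max 23) hi=[] (size 0) -> median=23
Step 2: insert 34 -> lo=[23] (size 1, max 23) hi=[34] (size 1, min 34) -> median=28.5
Step 3: insert 40 -> lo=[23, 34] (size 2, max 34) hi=[40] (size 1, min 40) -> median=34
Step 4: insert 11 -> lo=[11, 23] (size 2, max 23) hi=[34, 40] (size 2, min 34) -> median=28.5
Step 5: insert 21 -> lo=[11, 21, 23] (size 3, max 23) hi=[34, 40] (size 2, min 34) -> median=23
Step 6: insert 33 -> lo=[11, 21, 23] (size 3, max 23) hi=[33, 34, 40] (size 3, min 33) -> median=28
Step 7: insert 46 -> lo=[11, 21, 23, 33] (size 4, max 33) hi=[34, 40, 46] (size 3, min 34) -> median=33
Step 8: insert 17 -> lo=[11, 17, 21, 23] (size 4, max 23) hi=[33, 34, 40, 46] (size 4, min 33) -> median=28
Step 9: insert 41 -> lo=[11, 17, 21, 23, 33] (size 5, max 33) hi=[34, 40, 41, 46] (size 4, min 34) -> median=33
Step 10: insert 14 -> lo=[11, 14, 17, 21, 23] (size 5, max 23) hi=[33, 34, 40, 41, 46] (size 5, min 33) -> median=28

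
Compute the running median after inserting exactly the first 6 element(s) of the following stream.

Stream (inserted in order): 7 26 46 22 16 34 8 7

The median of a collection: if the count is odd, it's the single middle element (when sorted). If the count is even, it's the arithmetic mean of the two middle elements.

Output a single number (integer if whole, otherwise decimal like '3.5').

Step 1: insert 7 -> lo=[7] (size 1, max 7) hi=[] (size 0) -> median=7
Step 2: insert 26 -> lo=[7] (size 1, max 7) hi=[26] (size 1, min 26) -> median=16.5
Step 3: insert 46 -> lo=[7, 26] (size 2, max 26) hi=[46] (size 1, min 46) -> median=26
Step 4: insert 22 -> lo=[7, 22] (size 2, max 22) hi=[26, 46] (size 2, min 26) -> median=24
Step 5: insert 16 -> lo=[7, 16, 22] (size 3, max 22) hi=[26, 46] (size 2, min 26) -> median=22
Step 6: insert 34 -> lo=[7, 16, 22] (size 3, max 22) hi=[26, 34, 46] (size 3, min 26) -> median=24

Answer: 24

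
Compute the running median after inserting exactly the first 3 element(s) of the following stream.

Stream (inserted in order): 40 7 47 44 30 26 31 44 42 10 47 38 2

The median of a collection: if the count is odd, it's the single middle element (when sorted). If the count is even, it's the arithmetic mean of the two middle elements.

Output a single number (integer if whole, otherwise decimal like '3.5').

Answer: 40

Derivation:
Step 1: insert 40 -> lo=[40] (size 1, max 40) hi=[] (size 0) -> median=40
Step 2: insert 7 -> lo=[7] (size 1, max 7) hi=[40] (size 1, min 40) -> median=23.5
Step 3: insert 47 -> lo=[7, 40] (size 2, max 40) hi=[47] (size 1, min 47) -> median=40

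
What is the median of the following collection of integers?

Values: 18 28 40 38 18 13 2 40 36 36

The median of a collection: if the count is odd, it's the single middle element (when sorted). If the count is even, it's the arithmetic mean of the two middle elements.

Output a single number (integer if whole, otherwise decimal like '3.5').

Answer: 32

Derivation:
Step 1: insert 18 -> lo=[18] (size 1, max 18) hi=[] (size 0) -> median=18
Step 2: insert 28 -> lo=[18] (size 1, max 18) hi=[28] (size 1, min 28) -> median=23
Step 3: insert 40 -> lo=[18, 28] (size 2, max 28) hi=[40] (size 1, min 40) -> median=28
Step 4: insert 38 -> lo=[18, 28] (size 2, max 28) hi=[38, 40] (size 2, min 38) -> median=33
Step 5: insert 18 -> lo=[18, 18, 28] (size 3, max 28) hi=[38, 40] (size 2, min 38) -> median=28
Step 6: insert 13 -> lo=[13, 18, 18] (size 3, max 18) hi=[28, 38, 40] (size 3, min 28) -> median=23
Step 7: insert 2 -> lo=[2, 13, 18, 18] (size 4, max 18) hi=[28, 38, 40] (size 3, min 28) -> median=18
Step 8: insert 40 -> lo=[2, 13, 18, 18] (size 4, max 18) hi=[28, 38, 40, 40] (size 4, min 28) -> median=23
Step 9: insert 36 -> lo=[2, 13, 18, 18, 28] (size 5, max 28) hi=[36, 38, 40, 40] (size 4, min 36) -> median=28
Step 10: insert 36 -> lo=[2, 13, 18, 18, 28] (size 5, max 28) hi=[36, 36, 38, 40, 40] (size 5, min 36) -> median=32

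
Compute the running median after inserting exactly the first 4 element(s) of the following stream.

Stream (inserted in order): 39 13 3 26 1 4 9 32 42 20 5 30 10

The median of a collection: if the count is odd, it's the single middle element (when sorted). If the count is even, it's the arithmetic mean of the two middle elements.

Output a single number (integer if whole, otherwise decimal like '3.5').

Step 1: insert 39 -> lo=[39] (size 1, max 39) hi=[] (size 0) -> median=39
Step 2: insert 13 -> lo=[13] (size 1, max 13) hi=[39] (size 1, min 39) -> median=26
Step 3: insert 3 -> lo=[3, 13] (size 2, max 13) hi=[39] (size 1, min 39) -> median=13
Step 4: insert 26 -> lo=[3, 13] (size 2, max 13) hi=[26, 39] (size 2, min 26) -> median=19.5

Answer: 19.5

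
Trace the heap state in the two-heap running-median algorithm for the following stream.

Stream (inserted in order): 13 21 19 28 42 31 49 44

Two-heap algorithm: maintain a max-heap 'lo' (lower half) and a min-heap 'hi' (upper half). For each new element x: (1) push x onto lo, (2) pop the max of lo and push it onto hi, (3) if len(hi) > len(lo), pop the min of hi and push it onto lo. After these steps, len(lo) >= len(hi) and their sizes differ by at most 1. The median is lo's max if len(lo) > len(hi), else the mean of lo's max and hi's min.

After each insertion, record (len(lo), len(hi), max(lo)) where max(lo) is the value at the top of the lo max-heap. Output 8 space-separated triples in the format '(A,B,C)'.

Step 1: insert 13 -> lo=[13] hi=[] -> (len(lo)=1, len(hi)=0, max(lo)=13)
Step 2: insert 21 -> lo=[13] hi=[21] -> (len(lo)=1, len(hi)=1, max(lo)=13)
Step 3: insert 19 -> lo=[13, 19] hi=[21] -> (len(lo)=2, len(hi)=1, max(lo)=19)
Step 4: insert 28 -> lo=[13, 19] hi=[21, 28] -> (len(lo)=2, len(hi)=2, max(lo)=19)
Step 5: insert 42 -> lo=[13, 19, 21] hi=[28, 42] -> (len(lo)=3, len(hi)=2, max(lo)=21)
Step 6: insert 31 -> lo=[13, 19, 21] hi=[28, 31, 42] -> (len(lo)=3, len(hi)=3, max(lo)=21)
Step 7: insert 49 -> lo=[13, 19, 21, 28] hi=[31, 42, 49] -> (len(lo)=4, len(hi)=3, max(lo)=28)
Step 8: insert 44 -> lo=[13, 19, 21, 28] hi=[31, 42, 44, 49] -> (len(lo)=4, len(hi)=4, max(lo)=28)

Answer: (1,0,13) (1,1,13) (2,1,19) (2,2,19) (3,2,21) (3,3,21) (4,3,28) (4,4,28)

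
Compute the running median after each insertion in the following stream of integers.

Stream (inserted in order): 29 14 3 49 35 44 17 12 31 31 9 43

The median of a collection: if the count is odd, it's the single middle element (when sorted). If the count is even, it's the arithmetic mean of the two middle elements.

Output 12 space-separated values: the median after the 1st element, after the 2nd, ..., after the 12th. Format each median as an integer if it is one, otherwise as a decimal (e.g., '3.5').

Answer: 29 21.5 14 21.5 29 32 29 23 29 30 29 30

Derivation:
Step 1: insert 29 -> lo=[29] (size 1, max 29) hi=[] (size 0) -> median=29
Step 2: insert 14 -> lo=[14] (size 1, max 14) hi=[29] (size 1, min 29) -> median=21.5
Step 3: insert 3 -> lo=[3, 14] (size 2, max 14) hi=[29] (size 1, min 29) -> median=14
Step 4: insert 49 -> lo=[3, 14] (size 2, max 14) hi=[29, 49] (size 2, min 29) -> median=21.5
Step 5: insert 35 -> lo=[3, 14, 29] (size 3, max 29) hi=[35, 49] (size 2, min 35) -> median=29
Step 6: insert 44 -> lo=[3, 14, 29] (size 3, max 29) hi=[35, 44, 49] (size 3, min 35) -> median=32
Step 7: insert 17 -> lo=[3, 14, 17, 29] (size 4, max 29) hi=[35, 44, 49] (size 3, min 35) -> median=29
Step 8: insert 12 -> lo=[3, 12, 14, 17] (size 4, max 17) hi=[29, 35, 44, 49] (size 4, min 29) -> median=23
Step 9: insert 31 -> lo=[3, 12, 14, 17, 29] (size 5, max 29) hi=[31, 35, 44, 49] (size 4, min 31) -> median=29
Step 10: insert 31 -> lo=[3, 12, 14, 17, 29] (size 5, max 29) hi=[31, 31, 35, 44, 49] (size 5, min 31) -> median=30
Step 11: insert 9 -> lo=[3, 9, 12, 14, 17, 29] (size 6, max 29) hi=[31, 31, 35, 44, 49] (size 5, min 31) -> median=29
Step 12: insert 43 -> lo=[3, 9, 12, 14, 17, 29] (size 6, max 29) hi=[31, 31, 35, 43, 44, 49] (size 6, min 31) -> median=30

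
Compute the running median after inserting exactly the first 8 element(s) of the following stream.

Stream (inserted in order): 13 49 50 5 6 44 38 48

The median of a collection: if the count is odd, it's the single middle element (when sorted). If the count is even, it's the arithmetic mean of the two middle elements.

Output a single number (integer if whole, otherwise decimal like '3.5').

Answer: 41

Derivation:
Step 1: insert 13 -> lo=[13] (size 1, max 13) hi=[] (size 0) -> median=13
Step 2: insert 49 -> lo=[13] (size 1, max 13) hi=[49] (size 1, min 49) -> median=31
Step 3: insert 50 -> lo=[13, 49] (size 2, max 49) hi=[50] (size 1, min 50) -> median=49
Step 4: insert 5 -> lo=[5, 13] (size 2, max 13) hi=[49, 50] (size 2, min 49) -> median=31
Step 5: insert 6 -> lo=[5, 6, 13] (size 3, max 13) hi=[49, 50] (size 2, min 49) -> median=13
Step 6: insert 44 -> lo=[5, 6, 13] (size 3, max 13) hi=[44, 49, 50] (size 3, min 44) -> median=28.5
Step 7: insert 38 -> lo=[5, 6, 13, 38] (size 4, max 38) hi=[44, 49, 50] (size 3, min 44) -> median=38
Step 8: insert 48 -> lo=[5, 6, 13, 38] (size 4, max 38) hi=[44, 48, 49, 50] (size 4, min 44) -> median=41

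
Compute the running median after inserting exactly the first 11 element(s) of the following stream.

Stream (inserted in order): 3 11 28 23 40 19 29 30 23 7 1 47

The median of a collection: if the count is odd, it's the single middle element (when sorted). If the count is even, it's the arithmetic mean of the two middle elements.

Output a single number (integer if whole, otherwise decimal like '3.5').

Step 1: insert 3 -> lo=[3] (size 1, max 3) hi=[] (size 0) -> median=3
Step 2: insert 11 -> lo=[3] (size 1, max 3) hi=[11] (size 1, min 11) -> median=7
Step 3: insert 28 -> lo=[3, 11] (size 2, max 11) hi=[28] (size 1, min 28) -> median=11
Step 4: insert 23 -> lo=[3, 11] (size 2, max 11) hi=[23, 28] (size 2, min 23) -> median=17
Step 5: insert 40 -> lo=[3, 11, 23] (size 3, max 23) hi=[28, 40] (size 2, min 28) -> median=23
Step 6: insert 19 -> lo=[3, 11, 19] (size 3, max 19) hi=[23, 28, 40] (size 3, min 23) -> median=21
Step 7: insert 29 -> lo=[3, 11, 19, 23] (size 4, max 23) hi=[28, 29, 40] (size 3, min 28) -> median=23
Step 8: insert 30 -> lo=[3, 11, 19, 23] (size 4, max 23) hi=[28, 29, 30, 40] (size 4, min 28) -> median=25.5
Step 9: insert 23 -> lo=[3, 11, 19, 23, 23] (size 5, max 23) hi=[28, 29, 30, 40] (size 4, min 28) -> median=23
Step 10: insert 7 -> lo=[3, 7, 11, 19, 23] (size 5, max 23) hi=[23, 28, 29, 30, 40] (size 5, min 23) -> median=23
Step 11: insert 1 -> lo=[1, 3, 7, 11, 19, 23] (size 6, max 23) hi=[23, 28, 29, 30, 40] (size 5, min 23) -> median=23

Answer: 23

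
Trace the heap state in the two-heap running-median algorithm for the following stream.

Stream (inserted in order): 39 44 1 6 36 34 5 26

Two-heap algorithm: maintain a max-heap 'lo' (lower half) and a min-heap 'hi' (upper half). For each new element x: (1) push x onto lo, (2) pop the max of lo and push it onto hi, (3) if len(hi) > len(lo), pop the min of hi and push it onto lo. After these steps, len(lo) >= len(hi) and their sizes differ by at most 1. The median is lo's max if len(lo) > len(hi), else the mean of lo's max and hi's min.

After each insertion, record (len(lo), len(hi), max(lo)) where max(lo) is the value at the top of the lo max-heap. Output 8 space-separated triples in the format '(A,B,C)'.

Answer: (1,0,39) (1,1,39) (2,1,39) (2,2,6) (3,2,36) (3,3,34) (4,3,34) (4,4,26)

Derivation:
Step 1: insert 39 -> lo=[39] hi=[] -> (len(lo)=1, len(hi)=0, max(lo)=39)
Step 2: insert 44 -> lo=[39] hi=[44] -> (len(lo)=1, len(hi)=1, max(lo)=39)
Step 3: insert 1 -> lo=[1, 39] hi=[44] -> (len(lo)=2, len(hi)=1, max(lo)=39)
Step 4: insert 6 -> lo=[1, 6] hi=[39, 44] -> (len(lo)=2, len(hi)=2, max(lo)=6)
Step 5: insert 36 -> lo=[1, 6, 36] hi=[39, 44] -> (len(lo)=3, len(hi)=2, max(lo)=36)
Step 6: insert 34 -> lo=[1, 6, 34] hi=[36, 39, 44] -> (len(lo)=3, len(hi)=3, max(lo)=34)
Step 7: insert 5 -> lo=[1, 5, 6, 34] hi=[36, 39, 44] -> (len(lo)=4, len(hi)=3, max(lo)=34)
Step 8: insert 26 -> lo=[1, 5, 6, 26] hi=[34, 36, 39, 44] -> (len(lo)=4, len(hi)=4, max(lo)=26)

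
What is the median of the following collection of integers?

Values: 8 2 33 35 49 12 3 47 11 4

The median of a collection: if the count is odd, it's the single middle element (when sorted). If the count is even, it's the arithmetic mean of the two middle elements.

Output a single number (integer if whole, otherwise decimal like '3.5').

Step 1: insert 8 -> lo=[8] (size 1, max 8) hi=[] (size 0) -> median=8
Step 2: insert 2 -> lo=[2] (size 1, max 2) hi=[8] (size 1, min 8) -> median=5
Step 3: insert 33 -> lo=[2, 8] (size 2, max 8) hi=[33] (size 1, min 33) -> median=8
Step 4: insert 35 -> lo=[2, 8] (size 2, max 8) hi=[33, 35] (size 2, min 33) -> median=20.5
Step 5: insert 49 -> lo=[2, 8, 33] (size 3, max 33) hi=[35, 49] (size 2, min 35) -> median=33
Step 6: insert 12 -> lo=[2, 8, 12] (size 3, max 12) hi=[33, 35, 49] (size 3, min 33) -> median=22.5
Step 7: insert 3 -> lo=[2, 3, 8, 12] (size 4, max 12) hi=[33, 35, 49] (size 3, min 33) -> median=12
Step 8: insert 47 -> lo=[2, 3, 8, 12] (size 4, max 12) hi=[33, 35, 47, 49] (size 4, min 33) -> median=22.5
Step 9: insert 11 -> lo=[2, 3, 8, 11, 12] (size 5, max 12) hi=[33, 35, 47, 49] (size 4, min 33) -> median=12
Step 10: insert 4 -> lo=[2, 3, 4, 8, 11] (size 5, max 11) hi=[12, 33, 35, 47, 49] (size 5, min 12) -> median=11.5

Answer: 11.5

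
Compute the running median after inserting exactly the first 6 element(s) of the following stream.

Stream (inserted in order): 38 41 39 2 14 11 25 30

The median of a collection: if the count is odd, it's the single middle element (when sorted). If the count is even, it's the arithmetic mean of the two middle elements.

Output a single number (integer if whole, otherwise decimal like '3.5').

Answer: 26

Derivation:
Step 1: insert 38 -> lo=[38] (size 1, max 38) hi=[] (size 0) -> median=38
Step 2: insert 41 -> lo=[38] (size 1, max 38) hi=[41] (size 1, min 41) -> median=39.5
Step 3: insert 39 -> lo=[38, 39] (size 2, max 39) hi=[41] (size 1, min 41) -> median=39
Step 4: insert 2 -> lo=[2, 38] (size 2, max 38) hi=[39, 41] (size 2, min 39) -> median=38.5
Step 5: insert 14 -> lo=[2, 14, 38] (size 3, max 38) hi=[39, 41] (size 2, min 39) -> median=38
Step 6: insert 11 -> lo=[2, 11, 14] (size 3, max 14) hi=[38, 39, 41] (size 3, min 38) -> median=26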